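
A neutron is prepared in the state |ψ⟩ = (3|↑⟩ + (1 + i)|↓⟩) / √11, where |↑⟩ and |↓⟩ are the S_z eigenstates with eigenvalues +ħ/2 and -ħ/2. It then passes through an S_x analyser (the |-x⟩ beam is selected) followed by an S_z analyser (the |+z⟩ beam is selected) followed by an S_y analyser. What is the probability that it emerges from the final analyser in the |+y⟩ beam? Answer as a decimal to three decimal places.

0.057

First analyser (S_x): P(|-x⟩) = |⟨-x|ψ⟩|² = 5/22.
After stage 1 the state is |-x⟩; P(|+z⟩) = |⟨+z|-x⟩|² = 1/2.
After stage 2 the state is |+z⟩; P(|+y⟩) = |⟨+y|+z⟩|² = 1/2.
Joint probability = 5/22 × 1/2 × 1/2 = 0.057.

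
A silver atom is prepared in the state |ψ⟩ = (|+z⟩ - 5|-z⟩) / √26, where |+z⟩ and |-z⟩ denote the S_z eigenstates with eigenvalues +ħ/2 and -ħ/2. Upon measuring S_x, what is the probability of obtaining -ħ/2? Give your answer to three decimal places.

|-x⟩ = (|+z⟩ - |-z⟩)/√2, so ⟨-x|ψ⟩ = (6) / (√2·√26).
P = |6|² / 52 = 36/52.

0.692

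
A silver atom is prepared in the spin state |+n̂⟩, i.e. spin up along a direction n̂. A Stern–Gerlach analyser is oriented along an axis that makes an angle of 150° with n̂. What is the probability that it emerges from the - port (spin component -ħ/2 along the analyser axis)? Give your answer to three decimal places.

0.933

For spin-½, the probability of finding spin-up along an axis at angle θ to the initial spin direction is cos²(θ/2); spin-down is sin²(θ/2).
θ = 150°, so P = sin²(75°) ≈ 0.933.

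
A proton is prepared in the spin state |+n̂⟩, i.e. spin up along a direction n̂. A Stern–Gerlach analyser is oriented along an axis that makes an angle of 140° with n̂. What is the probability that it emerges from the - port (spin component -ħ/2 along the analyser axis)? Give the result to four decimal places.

For spin-½, the probability of finding spin-up along an axis at angle θ to the initial spin direction is cos²(θ/2); spin-down is sin²(θ/2).
θ = 140°, so P = sin²(70°) ≈ 0.8830.

0.8830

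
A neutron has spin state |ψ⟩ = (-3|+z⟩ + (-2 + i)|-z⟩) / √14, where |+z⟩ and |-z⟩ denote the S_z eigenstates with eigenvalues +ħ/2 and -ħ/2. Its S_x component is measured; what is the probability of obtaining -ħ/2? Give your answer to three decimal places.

|-x⟩ = (|+z⟩ - |-z⟩)/√2, so ⟨-x|ψ⟩ = (-1 - i) / (√2·√14).
P = |-1 - i|² / 28 = 2/28.

0.071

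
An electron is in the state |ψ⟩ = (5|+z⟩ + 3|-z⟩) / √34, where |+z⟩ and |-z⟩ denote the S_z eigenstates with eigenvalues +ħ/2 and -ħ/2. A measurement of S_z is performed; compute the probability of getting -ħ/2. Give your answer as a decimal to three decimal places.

The -ħ/2 outcome corresponds to |-z⟩. Its amplitude in |ψ⟩ is 3/√34.
P = |3|² / 34 = 9/34.

0.265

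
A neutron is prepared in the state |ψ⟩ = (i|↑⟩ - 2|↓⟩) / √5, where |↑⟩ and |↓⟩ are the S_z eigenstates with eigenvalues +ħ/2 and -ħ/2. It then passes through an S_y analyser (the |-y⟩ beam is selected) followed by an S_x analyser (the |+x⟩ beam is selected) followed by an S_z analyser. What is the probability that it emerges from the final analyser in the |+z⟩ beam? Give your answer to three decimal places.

0.025

First analyser (S_y): P(|-y⟩) = |⟨-y|ψ⟩|² = 1/10.
After stage 1 the state is |-y⟩; P(|+x⟩) = |⟨+x|-y⟩|² = 1/2.
After stage 2 the state is |+x⟩; P(|+z⟩) = |⟨+z|+x⟩|² = 1/2.
Joint probability = 1/10 × 1/2 × 1/2 = 0.025.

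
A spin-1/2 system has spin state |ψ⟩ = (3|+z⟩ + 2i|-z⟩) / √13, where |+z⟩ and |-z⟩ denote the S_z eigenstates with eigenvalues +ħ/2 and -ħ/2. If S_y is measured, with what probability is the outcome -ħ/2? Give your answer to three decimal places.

0.038

|-y⟩ = (|+z⟩ - i|-z⟩)/√2, so ⟨-y|ψ⟩ = (1) / (√2·√13).
P = |1|² / 26 = 1/26.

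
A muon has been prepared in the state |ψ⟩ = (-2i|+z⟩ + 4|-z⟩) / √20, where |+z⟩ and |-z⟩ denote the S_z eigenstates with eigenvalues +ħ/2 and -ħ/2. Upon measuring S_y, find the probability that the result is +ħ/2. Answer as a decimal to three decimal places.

0.900

|+y⟩ = (|+z⟩ + i|-z⟩)/√2, so ⟨+y|ψ⟩ = (-6i) / (√2·√20).
P = |-6i|² / 40 = 36/40.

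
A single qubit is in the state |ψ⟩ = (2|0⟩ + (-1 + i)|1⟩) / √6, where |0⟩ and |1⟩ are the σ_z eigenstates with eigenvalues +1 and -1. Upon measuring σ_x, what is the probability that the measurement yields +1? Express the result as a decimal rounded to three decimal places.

|+x⟩ = (|0⟩ + |1⟩)/√2, so ⟨+x|ψ⟩ = (1 + i) / (√2·√6).
P = |1 + i|² / 12 = 2/12.

0.167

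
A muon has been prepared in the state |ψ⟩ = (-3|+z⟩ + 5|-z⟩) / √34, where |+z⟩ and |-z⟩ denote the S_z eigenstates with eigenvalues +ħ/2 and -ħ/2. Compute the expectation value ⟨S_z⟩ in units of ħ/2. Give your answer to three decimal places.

-0.471

⟨σ_z⟩ = |a|² - |b|² divided by |a|²+|b|², with a, b the |+z⟩, |-z⟩ amplitudes.
= (9 - 25)/34 = -16/34.
⟨S_z⟩ = (ħ/2)·⟨σ_z⟩.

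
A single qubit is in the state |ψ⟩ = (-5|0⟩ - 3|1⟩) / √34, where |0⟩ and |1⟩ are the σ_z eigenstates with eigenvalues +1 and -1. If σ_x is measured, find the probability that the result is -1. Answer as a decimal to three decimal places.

0.059

|-x⟩ = (|0⟩ - |1⟩)/√2, so ⟨-x|ψ⟩ = (-2) / (√2·√34).
P = |-2|² / 68 = 4/68.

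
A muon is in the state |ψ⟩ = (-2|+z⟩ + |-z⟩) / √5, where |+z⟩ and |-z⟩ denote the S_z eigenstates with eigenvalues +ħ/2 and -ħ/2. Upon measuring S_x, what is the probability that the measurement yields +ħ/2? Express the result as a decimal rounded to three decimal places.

|+x⟩ = (|+z⟩ + |-z⟩)/√2, so ⟨+x|ψ⟩ = (-1) / (√2·√5).
P = |-1|² / 10 = 1/10.

0.100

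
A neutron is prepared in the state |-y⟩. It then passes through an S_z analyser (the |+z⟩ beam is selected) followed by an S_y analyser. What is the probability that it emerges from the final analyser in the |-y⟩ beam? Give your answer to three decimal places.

0.250

First analyser (S_z): from |-y⟩, P(|+z⟩) = 1/2.
After stage 1 the state is |+z⟩; P(|-y⟩) = |⟨-y|+z⟩|² = 1/2.
Joint probability = 1/2 × 1/2 = 0.250.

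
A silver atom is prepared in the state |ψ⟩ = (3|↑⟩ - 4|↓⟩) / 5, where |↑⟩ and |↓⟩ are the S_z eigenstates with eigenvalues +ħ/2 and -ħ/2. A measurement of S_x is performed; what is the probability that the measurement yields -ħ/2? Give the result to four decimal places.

0.9800

|-x⟩ = (|↑⟩ - |↓⟩)/√2, so ⟨-x|ψ⟩ = (7) / (√2·5).
P = |7|² / 50 = 49/50.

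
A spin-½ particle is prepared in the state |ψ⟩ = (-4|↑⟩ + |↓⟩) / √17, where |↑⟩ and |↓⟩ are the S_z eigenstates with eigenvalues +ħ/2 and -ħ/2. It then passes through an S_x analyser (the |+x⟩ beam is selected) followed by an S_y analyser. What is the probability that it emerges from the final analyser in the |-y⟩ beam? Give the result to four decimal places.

0.1324

First analyser (S_x): P(|+x⟩) = |⟨+x|ψ⟩|² = 9/34.
After stage 1 the state is |+x⟩; P(|-y⟩) = |⟨-y|+x⟩|² = 1/2.
Joint probability = 9/34 × 1/2 = 0.1324.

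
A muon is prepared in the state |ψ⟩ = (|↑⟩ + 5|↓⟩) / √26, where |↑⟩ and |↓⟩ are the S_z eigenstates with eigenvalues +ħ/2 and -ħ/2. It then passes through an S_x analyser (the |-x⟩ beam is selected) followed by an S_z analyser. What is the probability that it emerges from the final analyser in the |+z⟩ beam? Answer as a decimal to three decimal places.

0.154

First analyser (S_x): P(|-x⟩) = |⟨-x|ψ⟩|² = 16/52.
After stage 1 the state is |-x⟩; P(|+z⟩) = |⟨+z|-x⟩|² = 1/2.
Joint probability = 16/52 × 1/2 = 0.154.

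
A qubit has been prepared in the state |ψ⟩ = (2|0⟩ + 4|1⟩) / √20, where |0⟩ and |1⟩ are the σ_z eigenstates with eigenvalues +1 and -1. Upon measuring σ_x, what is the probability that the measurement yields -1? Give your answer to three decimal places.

0.100

|-x⟩ = (|0⟩ - |1⟩)/√2, so ⟨-x|ψ⟩ = (-2) / (√2·√20).
P = |-2|² / 40 = 4/40.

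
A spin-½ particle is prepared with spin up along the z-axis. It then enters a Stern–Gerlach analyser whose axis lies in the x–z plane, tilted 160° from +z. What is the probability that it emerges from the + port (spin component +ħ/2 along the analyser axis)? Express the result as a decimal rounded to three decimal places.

0.030

For spin-½, the probability of finding spin-up along an axis at angle θ to the initial spin direction is cos²(θ/2); spin-down is sin²(θ/2).
θ = 160°, so P = cos²(80°) ≈ 0.030.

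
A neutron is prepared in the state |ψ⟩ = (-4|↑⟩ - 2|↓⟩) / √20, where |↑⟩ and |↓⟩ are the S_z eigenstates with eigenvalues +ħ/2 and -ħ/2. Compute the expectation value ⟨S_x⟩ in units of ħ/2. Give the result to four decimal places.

0.8000

⟨σ_x⟩ = 2 Re(a* b)/(|a|²+|b|²) with a = -4, b = -2.
a* b = 8, so ⟨σ_x⟩ = 16/20.
⟨S_x⟩ = (ħ/2)·⟨σ_x⟩.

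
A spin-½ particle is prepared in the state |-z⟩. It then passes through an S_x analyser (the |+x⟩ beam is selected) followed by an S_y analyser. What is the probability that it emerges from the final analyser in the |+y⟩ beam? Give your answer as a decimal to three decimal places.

0.250

First analyser (S_x): from |-z⟩, P(|+x⟩) = 1/2.
After stage 1 the state is |+x⟩; P(|+y⟩) = |⟨+y|+x⟩|² = 1/2.
Joint probability = 1/2 × 1/2 = 0.250.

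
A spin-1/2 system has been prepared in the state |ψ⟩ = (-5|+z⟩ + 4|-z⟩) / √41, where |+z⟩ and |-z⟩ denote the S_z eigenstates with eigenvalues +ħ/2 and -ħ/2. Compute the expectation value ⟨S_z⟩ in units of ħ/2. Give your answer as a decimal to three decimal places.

⟨σ_z⟩ = |a|² - |b|² divided by |a|²+|b|², with a, b the |+z⟩, |-z⟩ amplitudes.
= (25 - 16)/41 = 9/41.
⟨S_z⟩ = (ħ/2)·⟨σ_z⟩.

0.220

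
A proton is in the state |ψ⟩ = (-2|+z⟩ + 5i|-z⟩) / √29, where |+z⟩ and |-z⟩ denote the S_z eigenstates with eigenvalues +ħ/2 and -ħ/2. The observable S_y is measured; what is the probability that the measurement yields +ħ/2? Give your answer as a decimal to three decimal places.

0.155

|+y⟩ = (|+z⟩ + i|-z⟩)/√2, so ⟨+y|ψ⟩ = (3) / (√2·√29).
P = |3|² / 58 = 9/58.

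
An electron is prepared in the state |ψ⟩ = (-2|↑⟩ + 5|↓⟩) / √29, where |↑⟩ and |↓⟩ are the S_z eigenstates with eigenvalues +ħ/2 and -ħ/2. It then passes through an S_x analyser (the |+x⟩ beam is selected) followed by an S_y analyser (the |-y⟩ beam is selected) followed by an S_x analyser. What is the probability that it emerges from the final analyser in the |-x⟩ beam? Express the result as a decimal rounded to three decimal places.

First analyser (S_x): P(|+x⟩) = |⟨+x|ψ⟩|² = 9/58.
After stage 1 the state is |+x⟩; P(|-y⟩) = |⟨-y|+x⟩|² = 1/2.
After stage 2 the state is |-y⟩; P(|-x⟩) = |⟨-x|-y⟩|² = 1/2.
Joint probability = 9/58 × 1/2 × 1/2 = 0.039.

0.039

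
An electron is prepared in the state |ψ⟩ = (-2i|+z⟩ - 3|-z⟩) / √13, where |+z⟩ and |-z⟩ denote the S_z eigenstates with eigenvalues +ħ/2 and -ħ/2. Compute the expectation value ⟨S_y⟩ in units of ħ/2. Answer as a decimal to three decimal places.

⟨σ_y⟩ = 2 Im(a* b)/(|a|²+|b|²) with a = -2i, b = -3.
a* b = -6i, so ⟨σ_y⟩ = -12/13.
⟨S_y⟩ = (ħ/2)·⟨σ_y⟩.

-0.923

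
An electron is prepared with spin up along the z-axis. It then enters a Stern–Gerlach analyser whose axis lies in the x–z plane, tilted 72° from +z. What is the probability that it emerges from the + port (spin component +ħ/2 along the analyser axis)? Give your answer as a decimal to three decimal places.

For spin-½, the probability of finding spin-up along an axis at angle θ to the initial spin direction is cos²(θ/2); spin-down is sin²(θ/2).
θ = 72°, so P = cos²(36°) ≈ 0.655.

0.655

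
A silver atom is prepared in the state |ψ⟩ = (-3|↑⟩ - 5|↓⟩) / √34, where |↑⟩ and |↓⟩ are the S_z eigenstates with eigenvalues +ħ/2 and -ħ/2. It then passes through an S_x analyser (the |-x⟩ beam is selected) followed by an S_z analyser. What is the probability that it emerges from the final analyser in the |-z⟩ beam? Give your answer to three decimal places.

First analyser (S_x): P(|-x⟩) = |⟨-x|ψ⟩|² = 4/68.
After stage 1 the state is |-x⟩; P(|-z⟩) = |⟨-z|-x⟩|² = 1/2.
Joint probability = 4/68 × 1/2 = 0.029.

0.029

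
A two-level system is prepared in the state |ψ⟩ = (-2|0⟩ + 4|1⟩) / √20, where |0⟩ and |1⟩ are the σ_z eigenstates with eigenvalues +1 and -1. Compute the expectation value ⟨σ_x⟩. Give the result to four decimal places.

-0.8000

⟨σ_x⟩ = 2 Re(a* b)/(|a|²+|b|²) with a = -2, b = 4.
a* b = -8, so ⟨σ_x⟩ = -16/20.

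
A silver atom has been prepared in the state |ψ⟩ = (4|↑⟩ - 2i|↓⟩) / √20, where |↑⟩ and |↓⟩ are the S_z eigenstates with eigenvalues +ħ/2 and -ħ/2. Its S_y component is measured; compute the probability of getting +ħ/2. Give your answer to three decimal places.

|+y⟩ = (|↑⟩ + i|↓⟩)/√2, so ⟨+y|ψ⟩ = (2) / (√2·√20).
P = |2|² / 40 = 4/40.

0.100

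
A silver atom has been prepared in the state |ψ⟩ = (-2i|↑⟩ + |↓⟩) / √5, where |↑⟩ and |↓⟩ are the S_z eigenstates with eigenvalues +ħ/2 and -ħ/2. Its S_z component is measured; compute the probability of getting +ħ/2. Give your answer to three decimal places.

The +ħ/2 outcome corresponds to |↑⟩. Its amplitude in |ψ⟩ is -2i/√5.
P = |-2i|² / 5 = 4/5.

0.800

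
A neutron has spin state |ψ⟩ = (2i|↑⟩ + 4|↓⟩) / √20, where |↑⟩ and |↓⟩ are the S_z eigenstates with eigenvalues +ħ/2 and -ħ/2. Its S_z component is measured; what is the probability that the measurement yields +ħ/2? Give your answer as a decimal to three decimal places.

The +ħ/2 outcome corresponds to |↑⟩. Its amplitude in |ψ⟩ is 2i/√20.
P = |2i|² / 20 = 4/20.

0.200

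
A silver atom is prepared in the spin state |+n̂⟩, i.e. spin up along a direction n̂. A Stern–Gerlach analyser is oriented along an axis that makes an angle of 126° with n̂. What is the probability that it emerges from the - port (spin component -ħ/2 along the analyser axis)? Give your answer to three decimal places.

For spin-½, the probability of finding spin-up along an axis at angle θ to the initial spin direction is cos²(θ/2); spin-down is sin²(θ/2).
θ = 126°, so P = sin²(63°) ≈ 0.794.

0.794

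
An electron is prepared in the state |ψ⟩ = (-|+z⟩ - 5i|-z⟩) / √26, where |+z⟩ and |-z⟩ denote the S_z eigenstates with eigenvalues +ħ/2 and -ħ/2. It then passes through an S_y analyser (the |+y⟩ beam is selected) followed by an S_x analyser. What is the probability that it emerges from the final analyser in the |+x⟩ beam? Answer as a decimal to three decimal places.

0.346

First analyser (S_y): P(|+y⟩) = |⟨+y|ψ⟩|² = 36/52.
After stage 1 the state is |+y⟩; P(|+x⟩) = |⟨+x|+y⟩|² = 1/2.
Joint probability = 36/52 × 1/2 = 0.346.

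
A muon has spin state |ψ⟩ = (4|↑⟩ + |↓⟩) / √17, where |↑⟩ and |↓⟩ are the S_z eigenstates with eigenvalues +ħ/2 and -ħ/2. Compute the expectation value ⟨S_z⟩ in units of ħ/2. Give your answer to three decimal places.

0.882

⟨σ_z⟩ = |a|² - |b|² divided by |a|²+|b|², with a, b the |↑⟩, |↓⟩ amplitudes.
= (16 - 1)/17 = 15/17.
⟨S_z⟩ = (ħ/2)·⟨σ_z⟩.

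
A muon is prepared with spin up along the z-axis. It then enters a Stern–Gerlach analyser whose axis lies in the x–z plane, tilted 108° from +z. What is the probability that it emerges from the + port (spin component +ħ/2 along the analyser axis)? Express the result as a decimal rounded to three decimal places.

For spin-½, the probability of finding spin-up along an axis at angle θ to the initial spin direction is cos²(θ/2); spin-down is sin²(θ/2).
θ = 108°, so P = cos²(54°) ≈ 0.345.

0.345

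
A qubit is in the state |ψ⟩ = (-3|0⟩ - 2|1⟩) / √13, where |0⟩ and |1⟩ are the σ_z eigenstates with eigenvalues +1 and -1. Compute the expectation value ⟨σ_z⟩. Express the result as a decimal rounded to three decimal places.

⟨σ_z⟩ = |a|² - |b|² divided by |a|²+|b|², with a, b the |0⟩, |1⟩ amplitudes.
= (9 - 4)/13 = 5/13.

0.385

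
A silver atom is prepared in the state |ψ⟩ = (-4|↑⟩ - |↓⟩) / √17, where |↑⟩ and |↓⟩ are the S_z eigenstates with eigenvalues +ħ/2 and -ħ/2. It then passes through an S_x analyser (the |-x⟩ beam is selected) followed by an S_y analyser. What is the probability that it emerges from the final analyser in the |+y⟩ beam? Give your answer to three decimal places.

0.132

First analyser (S_x): P(|-x⟩) = |⟨-x|ψ⟩|² = 9/34.
After stage 1 the state is |-x⟩; P(|+y⟩) = |⟨+y|-x⟩|² = 1/2.
Joint probability = 9/34 × 1/2 = 0.132.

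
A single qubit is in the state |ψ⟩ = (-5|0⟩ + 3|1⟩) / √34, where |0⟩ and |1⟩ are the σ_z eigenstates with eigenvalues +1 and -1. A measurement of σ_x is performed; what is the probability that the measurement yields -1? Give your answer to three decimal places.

|-x⟩ = (|0⟩ - |1⟩)/√2, so ⟨-x|ψ⟩ = (-8) / (√2·√34).
P = |-8|² / 68 = 64/68.

0.941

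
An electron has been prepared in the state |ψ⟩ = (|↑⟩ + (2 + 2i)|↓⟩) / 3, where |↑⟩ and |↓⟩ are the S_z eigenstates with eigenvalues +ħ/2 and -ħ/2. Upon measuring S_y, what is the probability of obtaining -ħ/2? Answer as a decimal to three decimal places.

0.278

|-y⟩ = (|↑⟩ - i|↓⟩)/√2, so ⟨-y|ψ⟩ = (-1 + 2i) / (√2·3).
P = |-1 + 2i|² / 18 = 5/18.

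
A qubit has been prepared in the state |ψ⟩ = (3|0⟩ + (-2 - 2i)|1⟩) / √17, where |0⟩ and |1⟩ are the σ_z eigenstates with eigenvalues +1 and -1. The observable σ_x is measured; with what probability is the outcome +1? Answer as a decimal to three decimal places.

0.147

|+x⟩ = (|0⟩ + |1⟩)/√2, so ⟨+x|ψ⟩ = (1 - 2i) / (√2·√17).
P = |1 - 2i|² / 34 = 5/34.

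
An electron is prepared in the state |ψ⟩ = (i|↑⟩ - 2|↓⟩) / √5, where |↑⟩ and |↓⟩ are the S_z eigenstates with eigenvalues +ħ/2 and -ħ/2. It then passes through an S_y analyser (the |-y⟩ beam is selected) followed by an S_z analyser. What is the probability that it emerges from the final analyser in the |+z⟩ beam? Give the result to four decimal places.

First analyser (S_y): P(|-y⟩) = |⟨-y|ψ⟩|² = 1/10.
After stage 1 the state is |-y⟩; P(|+z⟩) = |⟨+z|-y⟩|² = 1/2.
Joint probability = 1/10 × 1/2 = 0.0500.

0.0500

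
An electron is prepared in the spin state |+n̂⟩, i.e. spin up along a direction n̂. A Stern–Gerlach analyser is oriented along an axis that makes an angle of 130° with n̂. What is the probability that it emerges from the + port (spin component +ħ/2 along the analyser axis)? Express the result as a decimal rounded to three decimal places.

For spin-½, the probability of finding spin-up along an axis at angle θ to the initial spin direction is cos²(θ/2); spin-down is sin²(θ/2).
θ = 130°, so P = cos²(65°) ≈ 0.179.

0.179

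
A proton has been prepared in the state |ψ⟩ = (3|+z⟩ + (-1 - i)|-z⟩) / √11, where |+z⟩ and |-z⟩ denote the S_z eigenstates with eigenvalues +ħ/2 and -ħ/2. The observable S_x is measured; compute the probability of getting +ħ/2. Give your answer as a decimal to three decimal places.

0.227

|+x⟩ = (|+z⟩ + |-z⟩)/√2, so ⟨+x|ψ⟩ = (2 - i) / (√2·√11).
P = |2 - i|² / 22 = 5/22.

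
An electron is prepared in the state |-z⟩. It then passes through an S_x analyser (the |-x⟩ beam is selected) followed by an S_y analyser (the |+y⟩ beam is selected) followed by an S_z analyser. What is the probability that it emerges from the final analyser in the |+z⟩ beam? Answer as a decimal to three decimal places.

First analyser (S_x): from |-z⟩, P(|-x⟩) = 1/2.
After stage 1 the state is |-x⟩; P(|+y⟩) = |⟨+y|-x⟩|² = 1/2.
After stage 2 the state is |+y⟩; P(|+z⟩) = |⟨+z|+y⟩|² = 1/2.
Joint probability = 1/2 × 1/2 × 1/2 = 0.125.

0.125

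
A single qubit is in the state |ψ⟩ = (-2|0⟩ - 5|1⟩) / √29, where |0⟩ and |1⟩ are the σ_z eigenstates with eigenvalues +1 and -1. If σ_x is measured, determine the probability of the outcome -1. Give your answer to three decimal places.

0.155

|-x⟩ = (|0⟩ - |1⟩)/√2, so ⟨-x|ψ⟩ = (3) / (√2·√29).
P = |3|² / 58 = 9/58.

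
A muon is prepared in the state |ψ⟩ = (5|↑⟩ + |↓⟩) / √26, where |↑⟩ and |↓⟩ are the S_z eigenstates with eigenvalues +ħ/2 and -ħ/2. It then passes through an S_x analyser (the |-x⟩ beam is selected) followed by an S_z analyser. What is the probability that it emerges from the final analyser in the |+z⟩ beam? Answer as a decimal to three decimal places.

First analyser (S_x): P(|-x⟩) = |⟨-x|ψ⟩|² = 16/52.
After stage 1 the state is |-x⟩; P(|+z⟩) = |⟨+z|-x⟩|² = 1/2.
Joint probability = 16/52 × 1/2 = 0.154.

0.154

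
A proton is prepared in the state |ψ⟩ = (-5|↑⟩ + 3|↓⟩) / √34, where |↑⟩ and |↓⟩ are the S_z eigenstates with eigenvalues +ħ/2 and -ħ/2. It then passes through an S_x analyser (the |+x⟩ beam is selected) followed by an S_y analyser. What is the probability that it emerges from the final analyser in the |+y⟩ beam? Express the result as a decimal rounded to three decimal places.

0.029

First analyser (S_x): P(|+x⟩) = |⟨+x|ψ⟩|² = 4/68.
After stage 1 the state is |+x⟩; P(|+y⟩) = |⟨+y|+x⟩|² = 1/2.
Joint probability = 4/68 × 1/2 = 0.029.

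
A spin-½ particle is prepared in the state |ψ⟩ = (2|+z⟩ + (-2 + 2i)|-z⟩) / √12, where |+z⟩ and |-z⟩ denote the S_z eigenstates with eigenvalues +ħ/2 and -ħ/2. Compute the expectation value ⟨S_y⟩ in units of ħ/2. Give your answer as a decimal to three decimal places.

0.667

⟨σ_y⟩ = 2 Im(a* b)/(|a|²+|b|²) with a = 2, b = (-2 + 2i).
a* b = (-4 + 4i), so ⟨σ_y⟩ = 8/12.
⟨S_y⟩ = (ħ/2)·⟨σ_y⟩.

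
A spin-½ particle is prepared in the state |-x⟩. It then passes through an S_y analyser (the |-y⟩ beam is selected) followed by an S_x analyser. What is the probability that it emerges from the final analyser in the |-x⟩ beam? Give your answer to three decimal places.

0.250

First analyser (S_y): from |-x⟩, P(|-y⟩) = 1/2.
After stage 1 the state is |-y⟩; P(|-x⟩) = |⟨-x|-y⟩|² = 1/2.
Joint probability = 1/2 × 1/2 = 0.250.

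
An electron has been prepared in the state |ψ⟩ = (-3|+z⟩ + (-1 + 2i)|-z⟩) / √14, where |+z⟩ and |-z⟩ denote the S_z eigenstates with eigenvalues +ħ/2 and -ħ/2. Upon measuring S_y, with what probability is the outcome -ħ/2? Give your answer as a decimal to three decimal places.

|-y⟩ = (|+z⟩ - i|-z⟩)/√2, so ⟨-y|ψ⟩ = (-5 - i) / (√2·√14).
P = |-5 - i|² / 28 = 26/28.

0.929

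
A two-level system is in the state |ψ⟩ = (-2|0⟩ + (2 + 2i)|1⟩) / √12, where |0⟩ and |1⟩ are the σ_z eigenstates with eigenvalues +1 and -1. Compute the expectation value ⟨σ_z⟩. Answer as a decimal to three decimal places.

⟨σ_z⟩ = |a|² - |b|² divided by |a|²+|b|², with a, b the |0⟩, |1⟩ amplitudes.
= (4 - 8)/12 = -4/12.

-0.333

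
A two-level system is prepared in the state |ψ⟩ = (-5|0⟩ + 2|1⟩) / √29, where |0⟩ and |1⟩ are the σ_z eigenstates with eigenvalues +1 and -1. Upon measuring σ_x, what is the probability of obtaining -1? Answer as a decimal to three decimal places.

|-x⟩ = (|0⟩ - |1⟩)/√2, so ⟨-x|ψ⟩ = (-7) / (√2·√29).
P = |-7|² / 58 = 49/58.

0.845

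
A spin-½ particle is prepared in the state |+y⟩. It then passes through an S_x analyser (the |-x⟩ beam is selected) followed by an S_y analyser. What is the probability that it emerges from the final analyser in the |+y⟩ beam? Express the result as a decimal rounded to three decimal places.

First analyser (S_x): from |+y⟩, P(|-x⟩) = 1/2.
After stage 1 the state is |-x⟩; P(|+y⟩) = |⟨+y|-x⟩|² = 1/2.
Joint probability = 1/2 × 1/2 = 0.250.

0.250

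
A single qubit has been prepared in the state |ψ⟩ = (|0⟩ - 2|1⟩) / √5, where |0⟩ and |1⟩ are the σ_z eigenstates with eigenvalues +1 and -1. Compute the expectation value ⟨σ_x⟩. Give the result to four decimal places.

-0.8000

⟨σ_x⟩ = 2 Re(a* b)/(|a|²+|b|²) with a = 1, b = -2.
a* b = -2, so ⟨σ_x⟩ = -4/5.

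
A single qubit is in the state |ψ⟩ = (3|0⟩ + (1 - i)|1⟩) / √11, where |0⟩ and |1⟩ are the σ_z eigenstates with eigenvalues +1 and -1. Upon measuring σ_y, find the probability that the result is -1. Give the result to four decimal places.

|-y⟩ = (|0⟩ - i|1⟩)/√2, so ⟨-y|ψ⟩ = (4 + i) / (√2·√11).
P = |4 + i|² / 22 = 17/22.

0.7727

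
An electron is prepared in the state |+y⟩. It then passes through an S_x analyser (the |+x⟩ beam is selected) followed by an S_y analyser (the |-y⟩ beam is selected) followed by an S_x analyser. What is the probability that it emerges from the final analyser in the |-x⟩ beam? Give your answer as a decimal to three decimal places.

First analyser (S_x): from |+y⟩, P(|+x⟩) = 1/2.
After stage 1 the state is |+x⟩; P(|-y⟩) = |⟨-y|+x⟩|² = 1/2.
After stage 2 the state is |-y⟩; P(|-x⟩) = |⟨-x|-y⟩|² = 1/2.
Joint probability = 1/2 × 1/2 × 1/2 = 0.125.

0.125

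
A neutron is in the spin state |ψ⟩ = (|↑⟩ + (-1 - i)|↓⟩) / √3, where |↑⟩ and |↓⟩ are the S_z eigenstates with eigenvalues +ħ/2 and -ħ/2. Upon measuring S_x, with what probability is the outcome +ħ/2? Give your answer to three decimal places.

|+x⟩ = (|↑⟩ + |↓⟩)/√2, so ⟨+x|ψ⟩ = (-i) / (√2·√3).
P = |-i|² / 6 = 1/6.

0.167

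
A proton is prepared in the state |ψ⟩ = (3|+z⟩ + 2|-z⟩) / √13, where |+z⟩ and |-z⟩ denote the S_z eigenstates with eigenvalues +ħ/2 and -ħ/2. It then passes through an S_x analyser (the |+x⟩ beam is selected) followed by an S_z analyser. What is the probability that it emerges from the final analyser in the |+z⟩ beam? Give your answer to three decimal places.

First analyser (S_x): P(|+x⟩) = |⟨+x|ψ⟩|² = 25/26.
After stage 1 the state is |+x⟩; P(|+z⟩) = |⟨+z|+x⟩|² = 1/2.
Joint probability = 25/26 × 1/2 = 0.481.

0.481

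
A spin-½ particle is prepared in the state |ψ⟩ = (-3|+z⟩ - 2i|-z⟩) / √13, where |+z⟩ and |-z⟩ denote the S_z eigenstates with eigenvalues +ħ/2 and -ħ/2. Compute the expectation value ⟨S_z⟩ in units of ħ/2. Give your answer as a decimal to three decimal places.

⟨σ_z⟩ = |a|² - |b|² divided by |a|²+|b|², with a, b the |+z⟩, |-z⟩ amplitudes.
= (9 - 4)/13 = 5/13.
⟨S_z⟩ = (ħ/2)·⟨σ_z⟩.

0.385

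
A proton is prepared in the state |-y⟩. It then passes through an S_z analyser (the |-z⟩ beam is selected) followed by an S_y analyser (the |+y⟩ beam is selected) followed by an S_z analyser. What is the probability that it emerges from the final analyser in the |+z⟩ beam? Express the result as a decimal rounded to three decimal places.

First analyser (S_z): from |-y⟩, P(|-z⟩) = 1/2.
After stage 1 the state is |-z⟩; P(|+y⟩) = |⟨+y|-z⟩|² = 1/2.
After stage 2 the state is |+y⟩; P(|+z⟩) = |⟨+z|+y⟩|² = 1/2.
Joint probability = 1/2 × 1/2 × 1/2 = 0.125.

0.125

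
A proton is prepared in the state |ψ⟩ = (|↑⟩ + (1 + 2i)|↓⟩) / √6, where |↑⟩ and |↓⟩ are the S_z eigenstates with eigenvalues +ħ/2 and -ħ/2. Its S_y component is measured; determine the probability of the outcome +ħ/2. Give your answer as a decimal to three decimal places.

0.833

|+y⟩ = (|↑⟩ + i|↓⟩)/√2, so ⟨+y|ψ⟩ = (3 - i) / (√2·√6).
P = |3 - i|² / 12 = 10/12.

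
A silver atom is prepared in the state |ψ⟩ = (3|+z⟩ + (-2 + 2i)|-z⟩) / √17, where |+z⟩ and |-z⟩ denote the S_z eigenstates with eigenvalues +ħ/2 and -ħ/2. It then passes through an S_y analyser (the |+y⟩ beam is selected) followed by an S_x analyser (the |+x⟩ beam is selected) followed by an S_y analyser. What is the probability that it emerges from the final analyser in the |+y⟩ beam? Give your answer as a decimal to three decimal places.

First analyser (S_y): P(|+y⟩) = |⟨+y|ψ⟩|² = 29/34.
After stage 1 the state is |+y⟩; P(|+x⟩) = |⟨+x|+y⟩|² = 1/2.
After stage 2 the state is |+x⟩; P(|+y⟩) = |⟨+y|+x⟩|² = 1/2.
Joint probability = 29/34 × 1/2 × 1/2 = 0.213.

0.213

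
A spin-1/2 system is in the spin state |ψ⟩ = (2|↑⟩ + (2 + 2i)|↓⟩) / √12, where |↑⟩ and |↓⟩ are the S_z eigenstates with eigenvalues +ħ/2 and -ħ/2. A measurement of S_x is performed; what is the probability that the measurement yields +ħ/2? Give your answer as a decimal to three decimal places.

0.833

|+x⟩ = (|↑⟩ + |↓⟩)/√2, so ⟨+x|ψ⟩ = (4 + 2i) / (√2·√12).
P = |4 + 2i|² / 24 = 20/24.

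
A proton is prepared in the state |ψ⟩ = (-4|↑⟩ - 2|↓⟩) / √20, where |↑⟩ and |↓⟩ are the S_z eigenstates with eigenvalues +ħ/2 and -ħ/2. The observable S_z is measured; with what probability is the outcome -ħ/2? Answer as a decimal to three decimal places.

The -ħ/2 outcome corresponds to |↓⟩. Its amplitude in |ψ⟩ is -2/√20.
P = |-2|² / 20 = 4/20.

0.200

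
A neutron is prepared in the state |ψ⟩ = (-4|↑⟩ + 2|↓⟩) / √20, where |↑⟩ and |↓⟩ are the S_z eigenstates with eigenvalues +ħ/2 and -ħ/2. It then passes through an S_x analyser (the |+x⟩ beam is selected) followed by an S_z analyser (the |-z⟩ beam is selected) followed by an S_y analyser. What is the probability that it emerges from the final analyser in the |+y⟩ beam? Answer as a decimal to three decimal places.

First analyser (S_x): P(|+x⟩) = |⟨+x|ψ⟩|² = 4/40.
After stage 1 the state is |+x⟩; P(|-z⟩) = |⟨-z|+x⟩|² = 1/2.
After stage 2 the state is |-z⟩; P(|+y⟩) = |⟨+y|-z⟩|² = 1/2.
Joint probability = 4/40 × 1/2 × 1/2 = 0.025.

0.025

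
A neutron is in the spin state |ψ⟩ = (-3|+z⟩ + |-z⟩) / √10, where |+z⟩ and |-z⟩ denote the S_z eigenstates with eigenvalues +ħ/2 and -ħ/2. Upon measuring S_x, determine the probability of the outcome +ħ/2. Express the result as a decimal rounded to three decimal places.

|+x⟩ = (|+z⟩ + |-z⟩)/√2, so ⟨+x|ψ⟩ = (-2) / (√2·√10).
P = |-2|² / 20 = 4/20.

0.200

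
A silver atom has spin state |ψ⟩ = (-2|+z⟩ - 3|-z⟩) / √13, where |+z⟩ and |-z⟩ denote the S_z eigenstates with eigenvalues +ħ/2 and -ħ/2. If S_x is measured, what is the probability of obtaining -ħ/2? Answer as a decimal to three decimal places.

|-x⟩ = (|+z⟩ - |-z⟩)/√2, so ⟨-x|ψ⟩ = (1) / (√2·√13).
P = |1|² / 26 = 1/26.

0.038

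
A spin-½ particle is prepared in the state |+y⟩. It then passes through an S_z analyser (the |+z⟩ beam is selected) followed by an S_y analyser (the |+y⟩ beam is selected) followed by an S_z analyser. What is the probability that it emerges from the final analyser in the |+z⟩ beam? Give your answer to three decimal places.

First analyser (S_z): from |+y⟩, P(|+z⟩) = 1/2.
After stage 1 the state is |+z⟩; P(|+y⟩) = |⟨+y|+z⟩|² = 1/2.
After stage 2 the state is |+y⟩; P(|+z⟩) = |⟨+z|+y⟩|² = 1/2.
Joint probability = 1/2 × 1/2 × 1/2 = 0.125.

0.125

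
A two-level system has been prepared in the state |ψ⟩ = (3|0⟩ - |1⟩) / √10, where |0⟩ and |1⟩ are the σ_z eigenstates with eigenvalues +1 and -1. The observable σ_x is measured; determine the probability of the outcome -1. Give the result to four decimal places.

0.8000

|-x⟩ = (|0⟩ - |1⟩)/√2, so ⟨-x|ψ⟩ = (4) / (√2·√10).
P = |4|² / 20 = 16/20.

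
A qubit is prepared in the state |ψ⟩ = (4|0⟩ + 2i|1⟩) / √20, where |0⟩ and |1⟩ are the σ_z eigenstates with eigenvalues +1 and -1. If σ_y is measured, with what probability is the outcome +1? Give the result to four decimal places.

|+y⟩ = (|0⟩ + i|1⟩)/√2, so ⟨+y|ψ⟩ = (6) / (√2·√20).
P = |6|² / 40 = 36/40.

0.9000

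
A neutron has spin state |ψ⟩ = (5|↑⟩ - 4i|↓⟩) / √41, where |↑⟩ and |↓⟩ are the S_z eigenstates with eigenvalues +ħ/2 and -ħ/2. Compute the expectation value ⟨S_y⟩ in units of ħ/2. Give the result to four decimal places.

-0.9756

⟨σ_y⟩ = 2 Im(a* b)/(|a|²+|b|²) with a = 5, b = -4i.
a* b = -20i, so ⟨σ_y⟩ = -40/41.
⟨S_y⟩ = (ħ/2)·⟨σ_y⟩.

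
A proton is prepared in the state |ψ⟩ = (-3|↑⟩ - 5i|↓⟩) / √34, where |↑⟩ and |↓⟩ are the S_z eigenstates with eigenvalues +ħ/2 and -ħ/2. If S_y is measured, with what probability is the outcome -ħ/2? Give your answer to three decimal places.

0.059

|-y⟩ = (|↑⟩ - i|↓⟩)/√2, so ⟨-y|ψ⟩ = (2) / (√2·√34).
P = |2|² / 68 = 4/68.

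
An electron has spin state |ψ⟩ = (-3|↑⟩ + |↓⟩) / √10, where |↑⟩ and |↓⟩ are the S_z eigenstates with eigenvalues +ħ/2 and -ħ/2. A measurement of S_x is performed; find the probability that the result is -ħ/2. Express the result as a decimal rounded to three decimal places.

0.800

|-x⟩ = (|↑⟩ - |↓⟩)/√2, so ⟨-x|ψ⟩ = (-4) / (√2·√10).
P = |-4|² / 20 = 16/20.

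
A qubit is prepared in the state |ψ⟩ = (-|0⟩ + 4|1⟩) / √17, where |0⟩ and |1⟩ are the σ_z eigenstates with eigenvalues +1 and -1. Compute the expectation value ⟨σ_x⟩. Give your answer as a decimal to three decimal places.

⟨σ_x⟩ = 2 Re(a* b)/(|a|²+|b|²) with a = -1, b = 4.
a* b = -4, so ⟨σ_x⟩ = -8/17.

-0.471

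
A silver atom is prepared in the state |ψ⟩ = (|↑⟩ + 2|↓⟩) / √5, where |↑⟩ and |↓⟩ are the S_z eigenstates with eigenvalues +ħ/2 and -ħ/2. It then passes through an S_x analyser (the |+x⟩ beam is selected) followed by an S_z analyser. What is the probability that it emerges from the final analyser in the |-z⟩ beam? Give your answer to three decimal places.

First analyser (S_x): P(|+x⟩) = |⟨+x|ψ⟩|² = 9/10.
After stage 1 the state is |+x⟩; P(|-z⟩) = |⟨-z|+x⟩|² = 1/2.
Joint probability = 9/10 × 1/2 = 0.450.

0.450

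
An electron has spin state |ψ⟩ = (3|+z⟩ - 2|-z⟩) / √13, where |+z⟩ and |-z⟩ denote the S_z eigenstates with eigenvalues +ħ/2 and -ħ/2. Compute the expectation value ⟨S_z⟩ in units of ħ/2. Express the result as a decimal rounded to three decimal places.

⟨σ_z⟩ = |a|² - |b|² divided by |a|²+|b|², with a, b the |+z⟩, |-z⟩ amplitudes.
= (9 - 4)/13 = 5/13.
⟨S_z⟩ = (ħ/2)·⟨σ_z⟩.

0.385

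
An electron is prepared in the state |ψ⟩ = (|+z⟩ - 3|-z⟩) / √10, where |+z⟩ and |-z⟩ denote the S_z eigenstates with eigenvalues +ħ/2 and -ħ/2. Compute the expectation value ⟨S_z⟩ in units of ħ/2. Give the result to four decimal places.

-0.8000

⟨σ_z⟩ = |a|² - |b|² divided by |a|²+|b|², with a, b the |+z⟩, |-z⟩ amplitudes.
= (1 - 9)/10 = -8/10.
⟨S_z⟩ = (ħ/2)·⟨σ_z⟩.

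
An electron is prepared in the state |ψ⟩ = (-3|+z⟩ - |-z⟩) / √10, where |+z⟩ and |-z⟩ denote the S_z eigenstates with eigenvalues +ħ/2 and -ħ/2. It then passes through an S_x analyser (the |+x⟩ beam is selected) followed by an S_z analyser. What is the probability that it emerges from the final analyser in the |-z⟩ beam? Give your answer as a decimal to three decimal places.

First analyser (S_x): P(|+x⟩) = |⟨+x|ψ⟩|² = 16/20.
After stage 1 the state is |+x⟩; P(|-z⟩) = |⟨-z|+x⟩|² = 1/2.
Joint probability = 16/20 × 1/2 = 0.400.

0.400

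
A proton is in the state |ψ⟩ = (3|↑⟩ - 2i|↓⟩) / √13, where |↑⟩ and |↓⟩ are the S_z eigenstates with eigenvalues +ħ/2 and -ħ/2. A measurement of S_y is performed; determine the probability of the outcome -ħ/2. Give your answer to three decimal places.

0.962

|-y⟩ = (|↑⟩ - i|↓⟩)/√2, so ⟨-y|ψ⟩ = (5) / (√2·√13).
P = |5|² / 26 = 25/26.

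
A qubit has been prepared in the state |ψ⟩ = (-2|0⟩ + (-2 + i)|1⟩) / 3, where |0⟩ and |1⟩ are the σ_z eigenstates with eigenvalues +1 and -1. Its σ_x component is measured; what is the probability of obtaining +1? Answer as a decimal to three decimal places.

0.944

|+x⟩ = (|0⟩ + |1⟩)/√2, so ⟨+x|ψ⟩ = (-4 + i) / (√2·3).
P = |-4 + i|² / 18 = 17/18.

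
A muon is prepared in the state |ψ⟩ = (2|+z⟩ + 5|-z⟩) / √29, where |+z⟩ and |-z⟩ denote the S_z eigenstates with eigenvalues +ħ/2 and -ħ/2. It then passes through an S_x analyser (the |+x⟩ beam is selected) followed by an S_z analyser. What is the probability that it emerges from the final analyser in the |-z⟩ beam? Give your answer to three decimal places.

0.422

First analyser (S_x): P(|+x⟩) = |⟨+x|ψ⟩|² = 49/58.
After stage 1 the state is |+x⟩; P(|-z⟩) = |⟨-z|+x⟩|² = 1/2.
Joint probability = 49/58 × 1/2 = 0.422.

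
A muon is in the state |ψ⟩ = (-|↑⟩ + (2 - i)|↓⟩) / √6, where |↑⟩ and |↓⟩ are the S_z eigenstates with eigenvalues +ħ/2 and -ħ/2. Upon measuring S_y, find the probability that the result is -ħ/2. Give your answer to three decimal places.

0.333

|-y⟩ = (|↑⟩ - i|↓⟩)/√2, so ⟨-y|ψ⟩ = (2i) / (√2·√6).
P = |2i|² / 12 = 4/12.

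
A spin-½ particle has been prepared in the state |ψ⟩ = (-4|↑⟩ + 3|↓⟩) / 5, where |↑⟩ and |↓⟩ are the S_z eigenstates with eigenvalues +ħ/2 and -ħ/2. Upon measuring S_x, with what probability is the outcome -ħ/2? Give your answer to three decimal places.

0.980

|-x⟩ = (|↑⟩ - |↓⟩)/√2, so ⟨-x|ψ⟩ = (-7) / (√2·5).
P = |-7|² / 50 = 49/50.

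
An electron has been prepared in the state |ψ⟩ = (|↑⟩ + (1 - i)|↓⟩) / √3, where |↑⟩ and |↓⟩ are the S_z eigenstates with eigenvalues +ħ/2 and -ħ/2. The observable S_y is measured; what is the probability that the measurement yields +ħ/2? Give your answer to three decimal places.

|+y⟩ = (|↑⟩ + i|↓⟩)/√2, so ⟨+y|ψ⟩ = (-i) / (√2·√3).
P = |-i|² / 6 = 1/6.

0.167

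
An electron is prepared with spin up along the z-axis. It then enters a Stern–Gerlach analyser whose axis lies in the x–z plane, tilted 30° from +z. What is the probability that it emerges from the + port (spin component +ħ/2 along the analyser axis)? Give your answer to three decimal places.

For spin-½, the probability of finding spin-up along an axis at angle θ to the initial spin direction is cos²(θ/2); spin-down is sin²(θ/2).
θ = 30°, so P = cos²(15°) ≈ 0.933.

0.933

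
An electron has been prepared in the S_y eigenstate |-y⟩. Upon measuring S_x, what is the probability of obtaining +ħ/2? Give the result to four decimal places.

0.5000

In the S_z basis, |-y⟩ = (|+z⟩ - i|-z⟩)/√2 and |+x⟩ = (|+z⟩ + |-z⟩)/√2.
|⟨+x|-y⟩|² = 1/2.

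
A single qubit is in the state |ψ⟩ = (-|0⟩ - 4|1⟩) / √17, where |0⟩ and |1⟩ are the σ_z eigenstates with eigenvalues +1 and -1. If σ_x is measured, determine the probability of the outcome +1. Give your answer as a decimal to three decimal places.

|+x⟩ = (|0⟩ + |1⟩)/√2, so ⟨+x|ψ⟩ = (-5) / (√2·√17).
P = |-5|² / 34 = 25/34.

0.735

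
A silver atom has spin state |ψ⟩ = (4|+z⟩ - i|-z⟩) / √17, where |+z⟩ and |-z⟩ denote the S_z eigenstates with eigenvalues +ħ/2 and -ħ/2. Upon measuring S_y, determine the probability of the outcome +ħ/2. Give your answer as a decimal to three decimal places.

0.265

|+y⟩ = (|+z⟩ + i|-z⟩)/√2, so ⟨+y|ψ⟩ = (3) / (√2·√17).
P = |3|² / 34 = 9/34.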